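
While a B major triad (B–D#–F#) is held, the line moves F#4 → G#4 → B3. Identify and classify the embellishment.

G#4 is an escape tone.

The harmony at that moment is B major triad (B, D#, F#); G#4 is not a chord tone.
It is approached by step up from F#4 and left by leap down to B3.
Step in, leap out — an escape tone.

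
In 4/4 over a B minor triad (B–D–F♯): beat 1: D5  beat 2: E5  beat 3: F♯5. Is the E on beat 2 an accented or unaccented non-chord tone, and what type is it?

Unaccented passing tone.

The harmony at that moment is B minor triad (B, D, F♯); E5 is not a chord tone.
It is approached by step up from D5 and left by step up to F♯5.
Step in, step out in the same direction — a passing tone.
It falls on a weak beat, so it is unaccented.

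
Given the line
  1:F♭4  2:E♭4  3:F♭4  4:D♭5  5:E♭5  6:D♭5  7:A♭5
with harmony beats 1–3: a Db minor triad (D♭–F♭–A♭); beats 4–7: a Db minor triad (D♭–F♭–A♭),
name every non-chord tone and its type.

The harmony at that moment is D♭ minor triad (D♭, F♭, A♭); E♭4 is not a chord tone.
It is approached by step down from F♭4 and left by step up to F♭4.
Step away and step back to the same note — a neighbor tone (lower neighbor).
The harmony at that moment is D♭ minor triad (D♭, F♭, A♭); E♭5 is not a chord tone.
It is approached by step up from D♭5 and left by step down to D♭5.
Step away and step back to the same note — a neighbor tone (upper neighbor).

E♭4 (beat 2) — neighbor tone; E♭5 (beat 5) — neighbor tone.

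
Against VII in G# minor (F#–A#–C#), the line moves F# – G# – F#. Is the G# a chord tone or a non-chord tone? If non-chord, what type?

Non-chord tone — a neighbor tone.

The harmony at that moment is F# major triad (F#, A#, C#); G# is not a chord tone.
It is approached by step up from F# and left by step down to F#.
Step away and step back to the same note — a neighbor tone (upper neighbor).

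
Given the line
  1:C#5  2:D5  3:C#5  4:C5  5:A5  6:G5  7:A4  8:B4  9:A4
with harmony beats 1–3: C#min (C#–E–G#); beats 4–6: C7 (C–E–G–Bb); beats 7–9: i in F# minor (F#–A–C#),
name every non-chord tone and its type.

D5 (beat 2) — neighbor tone; A5 (beat 5) — appoggiatura; B4 (beat 8) — neighbor tone.

The harmony at that moment is C# minor triad (C#, E, G#); D5 is not a chord tone.
It is approached by step up from C#5 and left by step down to C#5.
Step away and step back to the same note — a neighbor tone (upper neighbor).
The harmony at that moment is C dominant seventh chord (C, E, G, Bb); A5 is not a chord tone.
It is approached by leap up from C5 and left by step down to G5.
Leap in, step out — an appoggiatura.
The harmony at that moment is F# minor triad (F#, A, C#); B4 is not a chord tone.
It is approached by step up from A4 and left by step down to A4.
Step away and step back to the same note — a neighbor tone (upper neighbor).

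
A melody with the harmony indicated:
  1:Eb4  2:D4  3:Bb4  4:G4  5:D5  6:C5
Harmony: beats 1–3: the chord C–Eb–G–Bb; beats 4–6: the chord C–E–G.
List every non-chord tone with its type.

D4 (beat 2) — escape tone; D5 (beat 5) — appoggiatura.

The harmony at that moment is C minor seventh chord (C, Eb, G, Bb); D4 is not a chord tone.
It is approached by step down from Eb4 and left by leap up to Bb4.
Step in, leap out — an escape tone.
The harmony at that moment is C major triad (C, E, G); D5 is not a chord tone.
It is approached by leap up from G4 and left by step down to C5.
Leap in, step out — an appoggiatura.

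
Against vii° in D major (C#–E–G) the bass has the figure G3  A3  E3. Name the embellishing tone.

The harmony at that moment is C# diminished triad (C#, E, G); A3 is not a chord tone.
It is approached by step up from G3 and left by leap down to E3.
Step in, leap out — an escape tone.

A3 is an escape tone.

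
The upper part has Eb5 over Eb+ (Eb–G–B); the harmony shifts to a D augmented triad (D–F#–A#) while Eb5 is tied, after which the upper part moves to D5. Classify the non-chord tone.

The harmony at that moment is D augmented triad (D, F#, A#); Eb5 is not a chord tone.
It is held over (the same pitch as the preceding Eb5) and left by step down to D5.
Held over from the previous chord and resolving down by step — a suspension.

Eb5 is a suspension.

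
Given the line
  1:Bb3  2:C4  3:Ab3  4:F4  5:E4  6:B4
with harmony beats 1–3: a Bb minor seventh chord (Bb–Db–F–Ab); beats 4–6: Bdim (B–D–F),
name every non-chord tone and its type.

C4 (beat 2) — escape tone; E4 (beat 5) — escape tone.

The harmony at that moment is Bb minor seventh chord (Bb, Db, F, Ab); C4 is not a chord tone.
It is approached by step up from Bb3 and left by leap down to Ab3.
Step in, leap out — an escape tone.
The harmony at that moment is B diminished triad (B, D, F); E4 is not a chord tone.
It is approached by step down from F4 and left by leap up to B4.
Step in, leap out — an escape tone.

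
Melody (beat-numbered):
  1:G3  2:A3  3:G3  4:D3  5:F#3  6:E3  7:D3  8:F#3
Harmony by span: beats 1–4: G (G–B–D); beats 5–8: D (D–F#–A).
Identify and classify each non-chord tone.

The harmony at that moment is G major triad (G, B, D); A3 is not a chord tone.
It is approached by step up from G3 and left by step down to G3.
Step away and step back to the same note — a neighbor tone (upper neighbor).
The harmony at that moment is D major triad (D, F#, A); E3 is not a chord tone.
It is approached by step down from F#3 and left by step down to D3.
Step in, step out in the same direction — a passing tone.

A3 (beat 2) — neighbor tone; E3 (beat 6) — passing tone.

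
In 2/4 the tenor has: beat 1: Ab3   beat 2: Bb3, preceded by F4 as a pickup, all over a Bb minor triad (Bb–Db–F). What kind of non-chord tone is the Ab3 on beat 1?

The harmony at that moment is Bb minor triad (Bb, Db, F); Ab3 is not a chord tone.
It is approached by leap down from F4 and left by step up to Bb3.
Leap in, step out, metrically accented — an appoggiatura.

Appoggiatura.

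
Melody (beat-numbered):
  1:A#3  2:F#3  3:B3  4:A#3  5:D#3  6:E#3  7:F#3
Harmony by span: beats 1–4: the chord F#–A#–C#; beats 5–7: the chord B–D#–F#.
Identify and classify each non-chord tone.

B3 (beat 3) — appoggiatura; E#3 (beat 6) — passing tone.

The harmony at that moment is F# major triad (F#, A#, C#); B3 is not a chord tone.
It is approached by leap up from F#3 and left by step down to A#3.
Leap in, step out — an appoggiatura.
The harmony at that moment is B major triad (B, D#, F#); E#3 is not a chord tone.
It is approached by step up from D#3 and left by step up to F#3.
Step in, step out in the same direction — a passing tone.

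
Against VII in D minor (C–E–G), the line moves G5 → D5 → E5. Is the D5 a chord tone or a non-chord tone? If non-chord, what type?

Non-chord tone — an appoggiatura.

The harmony at that moment is C major triad (C, E, G); D5 is not a chord tone.
It is approached by leap down from G5 and left by step up to E5.
Leap in, step out — an appoggiatura.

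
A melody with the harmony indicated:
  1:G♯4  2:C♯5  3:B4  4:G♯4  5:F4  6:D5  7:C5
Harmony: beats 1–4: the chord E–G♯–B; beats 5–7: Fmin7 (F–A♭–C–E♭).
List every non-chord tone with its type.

C♯5 (beat 2) — appoggiatura; D5 (beat 6) — appoggiatura.

The harmony at that moment is E major triad (E, G♯, B); C♯5 is not a chord tone.
It is approached by leap up from G♯4 and left by step down to B4.
Leap in, step out — an appoggiatura.
The harmony at that moment is F minor seventh chord (F, A♭, C, E♭); D5 is not a chord tone.
It is approached by leap up from F4 and left by step down to C5.
Leap in, step out — an appoggiatura.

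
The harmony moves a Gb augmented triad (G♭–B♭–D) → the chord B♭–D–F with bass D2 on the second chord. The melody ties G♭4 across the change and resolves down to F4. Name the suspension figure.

4–3 suspension.

At the second chord the bass is D2. The suspended G♭4 lies a fourth above the bass; after resolving down by step to F4, the interval above the bass becomes a third.
Suspension figures are named by those two intervals: 4–3.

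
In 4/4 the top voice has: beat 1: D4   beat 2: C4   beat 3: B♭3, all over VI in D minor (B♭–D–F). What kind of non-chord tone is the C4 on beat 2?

The harmony at that moment is B♭ major triad (B♭, D, F); C4 is not a chord tone.
It is approached by step down from D4 and left by step down to B♭3.
Step in, step out in the same direction — a passing tone.

Passing tone.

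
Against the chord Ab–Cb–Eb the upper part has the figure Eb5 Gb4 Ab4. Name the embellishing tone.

Gb4 is an appoggiatura.

The harmony at that moment is Ab minor triad (Ab, Cb, Eb); Gb4 is not a chord tone.
It is approached by leap down from Eb5 and left by step up to Ab4.
Leap in, step out — an appoggiatura.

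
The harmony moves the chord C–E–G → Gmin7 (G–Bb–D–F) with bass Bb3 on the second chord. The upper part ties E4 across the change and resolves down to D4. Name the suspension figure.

4–3 suspension.

At the second chord the bass is Bb3. The suspended E4 lies a fourth above the bass; after resolving down by step to D4, the interval above the bass becomes a third.
Suspension figures are named by those two intervals: 4–3.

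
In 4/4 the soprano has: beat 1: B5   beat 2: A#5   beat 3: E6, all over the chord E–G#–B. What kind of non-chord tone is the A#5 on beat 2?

The harmony at that moment is E major triad (E, G#, B); A#5 is not a chord tone.
It is approached by step down from B5 and left by leap up to E6.
Step in, leap out, on a weak beat — an escape tone.

Escape tone.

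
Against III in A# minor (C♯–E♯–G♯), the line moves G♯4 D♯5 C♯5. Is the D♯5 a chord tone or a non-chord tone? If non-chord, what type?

Non-chord tone — an appoggiatura.

The harmony at that moment is C♯ major triad (C♯, E♯, G♯); D♯5 is not a chord tone.
It is approached by leap up from G♯4 and left by step down to C♯5.
Leap in, step out — an appoggiatura.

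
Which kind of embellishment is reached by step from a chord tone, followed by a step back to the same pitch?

Approach: by step. Departure: by step in the opposite direction, back to the starting pitch.
Stepwise on both sides but reversing to return to the same chord tone — a neighbor tone. (Had it continued onward in the same direction it would be a passing tone instead.)

Neighbor tone.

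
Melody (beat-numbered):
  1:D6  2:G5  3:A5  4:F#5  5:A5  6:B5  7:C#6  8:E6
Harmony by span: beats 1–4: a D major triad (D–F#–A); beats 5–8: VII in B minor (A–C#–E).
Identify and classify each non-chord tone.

G5 (beat 2) — appoggiatura; B5 (beat 6) — passing tone.

The harmony at that moment is D major triad (D, F#, A); G5 is not a chord tone.
It is approached by leap down from D6 and left by step up to A5.
Leap in, step out — an appoggiatura.
The harmony at that moment is A major triad (A, C#, E); B5 is not a chord tone.
It is approached by step up from A5 and left by step up to C#6.
Step in, step out in the same direction — a passing tone.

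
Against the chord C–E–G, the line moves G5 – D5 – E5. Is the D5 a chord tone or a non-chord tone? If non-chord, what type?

The harmony at that moment is C major triad (C, E, G); D5 is not a chord tone.
It is approached by leap down from G5 and left by step up to E5.
Leap in, step out — an appoggiatura.

Non-chord tone — an appoggiatura.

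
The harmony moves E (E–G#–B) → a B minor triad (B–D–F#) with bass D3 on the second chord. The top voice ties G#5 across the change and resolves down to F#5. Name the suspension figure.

4–3 suspension.

At the second chord the bass is D3. The suspended G#5 lies a fourth above the bass; after resolving down by step to F#5, the interval above the bass becomes a third.
Suspension figures are named by those two intervals: 4–3.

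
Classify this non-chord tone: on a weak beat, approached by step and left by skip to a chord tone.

Approach: by step. Departure: by leap. Metric position: weak.
Step in, leap out, from a weak position — an escape tone (échappée). (It is the mirror image of the appoggiatura, which leaps in and steps out on a strong beat.)

Escape tone.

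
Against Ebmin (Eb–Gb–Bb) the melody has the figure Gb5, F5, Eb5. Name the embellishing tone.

F5 is a passing tone.

The harmony at that moment is Eb minor triad (Eb, Gb, Bb); F5 is not a chord tone.
It is approached by step down from Gb5 and left by step down to Eb5.
Step in, step out in the same direction — a passing tone.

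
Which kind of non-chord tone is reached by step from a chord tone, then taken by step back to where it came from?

Approach: by step. Departure: by step in the opposite direction, back to the starting pitch.
Stepwise on both sides but reversing to return to the same chord tone — a neighbor tone. (Had it continued onward in the same direction it would be a passing tone instead.)

Neighbor tone.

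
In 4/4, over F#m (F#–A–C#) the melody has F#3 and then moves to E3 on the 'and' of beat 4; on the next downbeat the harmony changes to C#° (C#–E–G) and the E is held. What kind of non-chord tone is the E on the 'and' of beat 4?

Anticipation.

The harmony at that moment is F# minor triad (F#, A, C#); E3 is not a chord tone.
It is approached by step down from F#3 and then sustained as the same pitch into the next harmony.
Arriving early and becoming a chord tone when the harmony changes — an anticipation.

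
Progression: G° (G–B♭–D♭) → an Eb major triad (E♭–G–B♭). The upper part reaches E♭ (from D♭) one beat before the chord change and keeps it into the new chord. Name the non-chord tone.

E♭ is an anticipation.

The harmony at that moment is G diminished triad (G, B♭, D♭); E♭ is not a chord tone.
It is approached by step up from D♭ and then sustained as the same pitch into the next harmony.
Arriving early and becoming a chord tone when the harmony changes — an anticipation.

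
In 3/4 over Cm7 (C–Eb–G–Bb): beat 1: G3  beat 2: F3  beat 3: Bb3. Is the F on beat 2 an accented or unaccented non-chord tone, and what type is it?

The harmony at that moment is C minor seventh chord (C, Eb, G, Bb); F3 is not a chord tone.
It is approached by step down from G3 and left by leap up to Bb3.
Step in, leap out — an escape tone.
It falls on a weak beat, so it is unaccented.

Unaccented escape tone.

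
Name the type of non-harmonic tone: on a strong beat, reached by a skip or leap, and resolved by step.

Appoggiatura.

Approach: by leap. Departure: by step. Metric position: strong.
Leap in, step out, in a metrically strong position — an appoggiatura. (It is the mirror image of the escape tone, which steps in and leaps out from a weak position.)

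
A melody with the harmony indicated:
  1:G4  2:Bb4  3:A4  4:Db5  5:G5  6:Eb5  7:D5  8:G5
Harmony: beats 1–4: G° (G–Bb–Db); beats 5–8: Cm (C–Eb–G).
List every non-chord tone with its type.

A4 (beat 3) — escape tone; D5 (beat 7) — escape tone.

The harmony at that moment is G diminished triad (G, Bb, Db); A4 is not a chord tone.
It is approached by step down from Bb4 and left by leap up to Db5.
Step in, leap out — an escape tone.
The harmony at that moment is C minor triad (C, Eb, G); D5 is not a chord tone.
It is approached by step down from Eb5 and left by leap up to G5.
Step in, leap out — an escape tone.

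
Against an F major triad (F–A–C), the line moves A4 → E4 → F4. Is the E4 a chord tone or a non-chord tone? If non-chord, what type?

The harmony at that moment is F major triad (F, A, C); E4 is not a chord tone.
It is approached by leap down from A4 and left by step up to F4.
Leap in, step out — an appoggiatura.

Non-chord tone — an appoggiatura.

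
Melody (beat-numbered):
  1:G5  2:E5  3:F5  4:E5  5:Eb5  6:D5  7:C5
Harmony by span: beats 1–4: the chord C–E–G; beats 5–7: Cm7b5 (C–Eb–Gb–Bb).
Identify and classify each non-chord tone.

F5 (beat 3) — neighbor tone; D5 (beat 6) — passing tone.

The harmony at that moment is C major triad (C, E, G); F5 is not a chord tone.
It is approached by step up from E5 and left by step down to E5.
Step away and step back to the same note — a neighbor tone (upper neighbor).
The harmony at that moment is C half-diminished seventh chord (C, Eb, Gb, Bb); D5 is not a chord tone.
It is approached by step down from Eb5 and left by step down to C5.
Step in, step out in the same direction — a passing tone.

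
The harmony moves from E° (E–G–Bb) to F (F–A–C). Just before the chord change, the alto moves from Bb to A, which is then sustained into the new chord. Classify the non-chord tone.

A is an anticipation.

The harmony at that moment is E diminished triad (E, G, Bb); A is not a chord tone.
It is approached by step down from Bb and then sustained as the same pitch into the next harmony.
Arriving early and becoming a chord tone when the harmony changes — an anticipation.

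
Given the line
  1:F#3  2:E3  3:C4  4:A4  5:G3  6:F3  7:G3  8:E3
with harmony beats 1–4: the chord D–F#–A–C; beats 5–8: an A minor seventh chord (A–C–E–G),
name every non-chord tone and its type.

E3 (beat 2) — escape tone; F3 (beat 6) — neighbor tone.

The harmony at that moment is D dominant seventh chord (D, F#, A, C); E3 is not a chord tone.
It is approached by step down from F#3 and left by leap up to C4.
Step in, leap out — an escape tone.
The harmony at that moment is A minor seventh chord (A, C, E, G); F3 is not a chord tone.
It is approached by step down from G3 and left by step up to G3.
Step away and step back to the same note — a neighbor tone (lower neighbor).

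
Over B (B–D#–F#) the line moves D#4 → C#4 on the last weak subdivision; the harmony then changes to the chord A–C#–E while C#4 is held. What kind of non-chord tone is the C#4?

The harmony at that moment is B major triad (B, D#, F#); C#4 is not a chord tone.
It is approached by step down from D#4 and then sustained as the same pitch into the next harmony.
Arriving early and becoming a chord tone when the harmony changes — an anticipation.

C#4 is an anticipation.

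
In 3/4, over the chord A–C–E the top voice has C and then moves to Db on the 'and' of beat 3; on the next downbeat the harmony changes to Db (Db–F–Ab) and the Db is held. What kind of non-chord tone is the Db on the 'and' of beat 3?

Anticipation.

The harmony at that moment is A minor triad (A, C, E); Db is not a chord tone.
It is approached by step up from C and then sustained as the same pitch into the next harmony.
Arriving early and becoming a chord tone when the harmony changes — an anticipation.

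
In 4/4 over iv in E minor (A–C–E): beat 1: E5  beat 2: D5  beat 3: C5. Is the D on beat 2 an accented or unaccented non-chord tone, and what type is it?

Unaccented passing tone.

The harmony at that moment is A minor triad (A, C, E); D5 is not a chord tone.
It is approached by step down from E5 and left by step down to C5.
Step in, step out in the same direction — a passing tone.
It falls on a weak beat, so it is unaccented.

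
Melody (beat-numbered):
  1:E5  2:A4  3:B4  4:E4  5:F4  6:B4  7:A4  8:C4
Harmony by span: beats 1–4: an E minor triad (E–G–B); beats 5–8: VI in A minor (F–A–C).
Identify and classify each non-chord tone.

The harmony at that moment is E minor triad (E, G, B); A4 is not a chord tone.
It is approached by leap down from E5 and left by step up to B4.
Leap in, step out — an appoggiatura.
The harmony at that moment is F major triad (F, A, C); B4 is not a chord tone.
It is approached by leap up from F4 and left by step down to A4.
Leap in, step out — an appoggiatura.

A4 (beat 2) — appoggiatura; B4 (beat 6) — appoggiatura.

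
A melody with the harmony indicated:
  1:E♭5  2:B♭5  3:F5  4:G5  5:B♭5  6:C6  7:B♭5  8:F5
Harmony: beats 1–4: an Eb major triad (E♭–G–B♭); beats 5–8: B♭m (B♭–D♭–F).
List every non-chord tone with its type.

The harmony at that moment is E♭ major triad (E♭, G, B♭); F5 is not a chord tone.
It is approached by leap down from B♭5 and left by step up to G5.
Leap in, step out — an appoggiatura.
The harmony at that moment is B♭ minor triad (B♭, D♭, F); C6 is not a chord tone.
It is approached by step up from B♭5 and left by step down to B♭5.
Step away and step back to the same note — a neighbor tone (upper neighbor).

F5 (beat 3) — appoggiatura; C6 (beat 6) — neighbor tone.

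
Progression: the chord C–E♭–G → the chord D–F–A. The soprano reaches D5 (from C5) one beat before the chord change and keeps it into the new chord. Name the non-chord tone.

The harmony at that moment is C minor triad (C, E♭, G); D5 is not a chord tone.
It is approached by step up from C5 and then sustained as the same pitch into the next harmony.
Arriving early and becoming a chord tone when the harmony changes — an anticipation.

D5 is an anticipation.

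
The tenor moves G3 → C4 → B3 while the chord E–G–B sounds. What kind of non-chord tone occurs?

The harmony at that moment is E minor triad (E, G, B); C4 is not a chord tone.
It is approached by leap up from G3 and left by step down to B3.
Leap in, step out — an appoggiatura.

C4 is an appoggiatura.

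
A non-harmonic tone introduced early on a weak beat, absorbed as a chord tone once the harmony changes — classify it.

Approach: ahead of the chord change (typically by step), so it is dissonant against the current harmony. Departure: none — the same pitch is restated or held and is a chord tone of the new harmony.
Dissonant first, consonant once the harmony catches up: the note simply arrives early — an anticipation. (The reverse timing, consonant first and dissonant after the change, would be a suspension or retardation.)

Anticipation.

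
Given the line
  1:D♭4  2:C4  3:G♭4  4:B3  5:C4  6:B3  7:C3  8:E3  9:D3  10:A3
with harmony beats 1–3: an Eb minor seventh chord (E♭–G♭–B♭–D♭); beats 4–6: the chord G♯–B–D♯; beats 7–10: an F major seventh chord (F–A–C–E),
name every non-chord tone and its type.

The harmony at that moment is E♭ minor seventh chord (E♭, G♭, B♭, D♭); C4 is not a chord tone.
It is approached by step down from D♭4 and left by leap up to G♭4.
Step in, leap out — an escape tone.
The harmony at that moment is G♯ minor triad (G♯, B, D♯); C4 is not a chord tone.
It is approached by step up from B3 and left by step down to B3.
Step away and step back to the same note — a neighbor tone (upper neighbor).
The harmony at that moment is F major seventh chord (F, A, C, E); D3 is not a chord tone.
It is approached by step down from E3 and left by leap up to A3.
Step in, leap out — an escape tone.

C4 (beat 2) — escape tone; C4 (beat 5) — neighbor tone; D3 (beat 9) — escape tone.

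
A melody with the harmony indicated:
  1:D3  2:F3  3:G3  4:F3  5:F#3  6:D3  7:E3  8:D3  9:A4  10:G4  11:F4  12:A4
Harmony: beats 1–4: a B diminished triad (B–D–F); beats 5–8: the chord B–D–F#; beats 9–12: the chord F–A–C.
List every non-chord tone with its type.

The harmony at that moment is B diminished triad (B, D, F); G3 is not a chord tone.
It is approached by step up from F3 and left by step down to F3.
Step away and step back to the same note — a neighbor tone (upper neighbor).
The harmony at that moment is B minor triad (B, D, F#); E3 is not a chord tone.
It is approached by step up from D3 and left by step down to D3.
Step away and step back to the same note — a neighbor tone (upper neighbor).
The harmony at that moment is F major triad (F, A, C); G4 is not a chord tone.
It is approached by step down from A4 and left by step down to F4.
Step in, step out in the same direction — a passing tone.

G3 (beat 3) — neighbor tone; E3 (beat 7) — neighbor tone; G4 (beat 10) — passing tone.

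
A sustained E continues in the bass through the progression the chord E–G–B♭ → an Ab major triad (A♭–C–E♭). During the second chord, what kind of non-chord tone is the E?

Pedal tone (pedal point).

The harmony at that moment is A♭ major triad (A♭, C, E♭); E is not a chord tone.
It is held over (the same pitch as the preceding E) and then sustained as the same pitch into the next harmony.
Sustained through a change of harmony — a pedal tone.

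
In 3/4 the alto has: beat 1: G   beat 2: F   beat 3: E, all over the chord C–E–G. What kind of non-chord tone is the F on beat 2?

Passing tone.

The harmony at that moment is C major triad (C, E, G); F is not a chord tone.
It is approached by step down from G and left by step down to E.
Step in, step out in the same direction — a passing tone.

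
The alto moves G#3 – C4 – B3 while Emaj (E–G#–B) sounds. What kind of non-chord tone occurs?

The harmony at that moment is E major triad (E, G#, B); C4 is not a chord tone.
It is approached by leap up from G#3 and left by step down to B3.
Leap in, step out — an appoggiatura.

C4 is an appoggiatura.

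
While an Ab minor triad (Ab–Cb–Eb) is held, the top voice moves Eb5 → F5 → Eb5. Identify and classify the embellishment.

The harmony at that moment is Ab minor triad (Ab, Cb, Eb); F5 is not a chord tone.
It is approached by step up from Eb5 and left by step down to Eb5.
Step away and step back to the same note — a neighbor tone (upper neighbor).

F5 is a neighbor tone.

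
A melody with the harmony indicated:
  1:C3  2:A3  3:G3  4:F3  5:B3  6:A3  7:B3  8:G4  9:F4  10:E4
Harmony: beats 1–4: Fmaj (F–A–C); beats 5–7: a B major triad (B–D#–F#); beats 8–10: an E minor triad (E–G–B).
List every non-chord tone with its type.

The harmony at that moment is F major triad (F, A, C); G3 is not a chord tone.
It is approached by step down from A3 and left by step down to F3.
Step in, step out in the same direction — a passing tone.
The harmony at that moment is B major triad (B, D#, F#); A3 is not a chord tone.
It is approached by step down from B3 and left by step up to B3.
Step away and step back to the same note — a neighbor tone (lower neighbor).
The harmony at that moment is E minor triad (E, G, B); F4 is not a chord tone.
It is approached by step down from G4 and left by step down to E4.
Step in, step out in the same direction — a passing tone.

G3 (beat 3) — passing tone; A3 (beat 6) — neighbor tone; F4 (beat 9) — passing tone.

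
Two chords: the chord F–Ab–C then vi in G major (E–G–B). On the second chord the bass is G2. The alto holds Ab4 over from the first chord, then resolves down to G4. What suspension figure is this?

At the second chord the bass is G2. The suspended Ab4 lies a ninth above the bass; after resolving down by step to G4, the interval above the bass becomes an octave.
Suspension figures are named by those two intervals: 9–8.

9–8 suspension.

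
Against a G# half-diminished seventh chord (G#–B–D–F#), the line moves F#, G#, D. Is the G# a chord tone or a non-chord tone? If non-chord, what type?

G# half-diminished seventh chord contains G#, B, D, F#; G# is the root, so it is a chord tone.

Chord tone (the root of G# half-diminished seventh chord).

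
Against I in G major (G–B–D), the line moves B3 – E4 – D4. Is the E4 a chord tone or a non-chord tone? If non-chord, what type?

The harmony at that moment is G major triad (G, B, D); E4 is not a chord tone.
It is approached by leap up from B3 and left by step down to D4.
Leap in, step out — an appoggiatura.

Non-chord tone — an appoggiatura.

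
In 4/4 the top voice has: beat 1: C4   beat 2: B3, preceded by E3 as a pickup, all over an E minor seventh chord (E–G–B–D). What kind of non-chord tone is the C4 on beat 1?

The harmony at that moment is E minor seventh chord (E, G, B, D); C4 is not a chord tone.
It is approached by leap up from E3 and left by step down to B3.
Leap in, step out, metrically accented — an appoggiatura.

Appoggiatura.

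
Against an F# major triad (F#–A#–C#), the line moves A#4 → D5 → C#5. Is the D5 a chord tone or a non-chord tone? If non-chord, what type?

Non-chord tone — an appoggiatura.

The harmony at that moment is F# major triad (F#, A#, C#); D5 is not a chord tone.
It is approached by leap up from A#4 and left by step down to C#5.
Leap in, step out — an appoggiatura.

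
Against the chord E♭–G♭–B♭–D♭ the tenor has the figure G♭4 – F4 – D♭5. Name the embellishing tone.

The harmony at that moment is E♭ minor seventh chord (E♭, G♭, B♭, D♭); F4 is not a chord tone.
It is approached by step down from G♭4 and left by leap up to D♭5.
Step in, leap out — an escape tone.

F4 is an escape tone.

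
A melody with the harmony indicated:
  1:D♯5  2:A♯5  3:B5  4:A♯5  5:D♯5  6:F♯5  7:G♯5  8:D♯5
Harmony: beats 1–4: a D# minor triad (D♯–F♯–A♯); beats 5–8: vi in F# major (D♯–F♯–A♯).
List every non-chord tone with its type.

B5 (beat 3) — neighbor tone; G♯5 (beat 7) — escape tone.

The harmony at that moment is D♯ minor triad (D♯, F♯, A♯); B5 is not a chord tone.
It is approached by step up from A♯5 and left by step down to A♯5.
Step away and step back to the same note — a neighbor tone (upper neighbor).
The harmony at that moment is D♯ minor triad (D♯, F♯, A♯); G♯5 is not a chord tone.
It is approached by step up from F♯5 and left by leap down to D♯5.
Step in, leap out — an escape tone.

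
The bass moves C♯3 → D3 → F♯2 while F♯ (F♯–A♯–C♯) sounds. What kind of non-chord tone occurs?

D3 is an escape tone.

The harmony at that moment is F♯ major triad (F♯, A♯, C♯); D3 is not a chord tone.
It is approached by step up from C♯3 and left by leap down to F♯2.
Step in, leap out — an escape tone.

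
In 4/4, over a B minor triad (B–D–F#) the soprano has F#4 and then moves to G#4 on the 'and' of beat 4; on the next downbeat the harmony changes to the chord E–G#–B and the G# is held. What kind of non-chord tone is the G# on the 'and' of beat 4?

Anticipation.

The harmony at that moment is B minor triad (B, D, F#); G#4 is not a chord tone.
It is approached by step up from F#4 and then sustained as the same pitch into the next harmony.
Arriving early and becoming a chord tone when the harmony changes — an anticipation.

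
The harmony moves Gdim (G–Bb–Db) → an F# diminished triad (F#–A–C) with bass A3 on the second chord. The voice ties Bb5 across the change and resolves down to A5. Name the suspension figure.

At the second chord the bass is A3. The suspended Bb5 lies a ninth above the bass; after resolving down by step to A5, the interval above the bass becomes an octave.
Suspension figures are named by those two intervals: 9–8.

9–8 suspension.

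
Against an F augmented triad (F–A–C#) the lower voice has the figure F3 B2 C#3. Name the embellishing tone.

The harmony at that moment is F augmented triad (F, A, C#); B2 is not a chord tone.
It is approached by leap down from F3 and left by step up to C#3.
Leap in, step out — an appoggiatura.

B2 is an appoggiatura.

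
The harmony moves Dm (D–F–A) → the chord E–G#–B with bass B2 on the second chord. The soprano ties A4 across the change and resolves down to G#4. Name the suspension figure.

7–6 suspension.

At the second chord the bass is B2. The suspended A4 lies a seventh above the bass; after resolving down by step to G#4, the interval above the bass becomes a sixth.
Suspension figures are named by those two intervals: 7–6.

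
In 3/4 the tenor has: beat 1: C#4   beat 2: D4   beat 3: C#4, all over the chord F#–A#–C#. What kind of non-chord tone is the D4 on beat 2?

The harmony at that moment is F# major triad (F#, A#, C#); D4 is not a chord tone.
It is approached by step up from C#4 and left by step down to C#4.
Step away and step back to the same note — a neighbor tone (upper neighbor).

Upper neighbor tone.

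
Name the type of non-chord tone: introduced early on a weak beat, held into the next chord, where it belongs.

Anticipation.

Approach: ahead of the chord change (typically by step), so it is dissonant against the current harmony. Departure: none — the same pitch is restated or held and is a chord tone of the new harmony.
Dissonant first, consonant once the harmony catches up: the note simply arrives early — an anticipation. (The reverse timing, consonant first and dissonant after the change, would be a suspension or retardation.)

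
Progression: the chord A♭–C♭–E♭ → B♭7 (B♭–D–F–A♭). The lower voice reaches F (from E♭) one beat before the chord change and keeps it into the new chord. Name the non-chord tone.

F is an anticipation.

The harmony at that moment is A♭ minor triad (A♭, C♭, E♭); F is not a chord tone.
It is approached by step up from E♭ and then sustained as the same pitch into the next harmony.
Arriving early and becoming a chord tone when the harmony changes — an anticipation.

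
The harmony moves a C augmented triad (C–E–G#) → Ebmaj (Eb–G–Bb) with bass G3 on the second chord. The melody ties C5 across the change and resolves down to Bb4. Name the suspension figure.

4–3 suspension.

At the second chord the bass is G3. The suspended C5 lies a fourth above the bass; after resolving down by step to Bb4, the interval above the bass becomes a third.
Suspension figures are named by those two intervals: 4–3.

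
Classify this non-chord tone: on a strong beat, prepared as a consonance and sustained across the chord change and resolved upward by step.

Approach: by preparation — the pitch is first a chord tone, then held (tied or repeated) while the harmony changes under it. Departure: up by step. Metric position: strong.
A prepared dissonance that resolves upward by step — a retardation. (The same figure resolving downward would be a suspension.)

Retardation.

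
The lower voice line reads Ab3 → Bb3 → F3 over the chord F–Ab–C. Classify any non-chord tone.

The harmony at that moment is F minor triad (F, Ab, C); Bb3 is not a chord tone.
It is approached by step up from Ab3 and left by leap down to F3.
Step in, leap out — an escape tone.

Bb3 is an escape tone.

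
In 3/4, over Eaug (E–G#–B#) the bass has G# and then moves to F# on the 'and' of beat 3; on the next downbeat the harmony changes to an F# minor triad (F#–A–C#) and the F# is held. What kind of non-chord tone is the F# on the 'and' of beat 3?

The harmony at that moment is E augmented triad (E, G#, B#); F# is not a chord tone.
It is approached by step down from G# and then sustained as the same pitch into the next harmony.
Arriving early and becoming a chord tone when the harmony changes — an anticipation.

Anticipation.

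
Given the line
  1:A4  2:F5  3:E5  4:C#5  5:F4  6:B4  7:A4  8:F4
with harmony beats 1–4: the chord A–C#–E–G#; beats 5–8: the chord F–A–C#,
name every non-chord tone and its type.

The harmony at that moment is A major seventh chord (A, C#, E, G#); F5 is not a chord tone.
It is approached by leap up from A4 and left by step down to E5.
Leap in, step out — an appoggiatura.
The harmony at that moment is F augmented triad (F, A, C#); B4 is not a chord tone.
It is approached by leap up from F4 and left by step down to A4.
Leap in, step out — an appoggiatura.

F5 (beat 2) — appoggiatura; B4 (beat 6) — appoggiatura.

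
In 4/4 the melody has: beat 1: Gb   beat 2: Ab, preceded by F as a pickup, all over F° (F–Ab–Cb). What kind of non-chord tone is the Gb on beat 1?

The harmony at that moment is F diminished triad (F, Ab, Cb); Gb is not a chord tone.
It is approached by step up from F and left by step up to Ab.
Step in, step out in the same direction — a passing tone.

Passing tone.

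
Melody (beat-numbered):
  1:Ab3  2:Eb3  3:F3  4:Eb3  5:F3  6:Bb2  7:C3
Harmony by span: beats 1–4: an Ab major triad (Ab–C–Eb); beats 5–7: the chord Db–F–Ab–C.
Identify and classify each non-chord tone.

The harmony at that moment is Ab major triad (Ab, C, Eb); F3 is not a chord tone.
It is approached by step up from Eb3 and left by step down to Eb3.
Step away and step back to the same note — a neighbor tone (upper neighbor).
The harmony at that moment is Db major seventh chord (Db, F, Ab, C); Bb2 is not a chord tone.
It is approached by leap down from F3 and left by step up to C3.
Leap in, step out — an appoggiatura.

F3 (beat 3) — neighbor tone; Bb2 (beat 6) — appoggiatura.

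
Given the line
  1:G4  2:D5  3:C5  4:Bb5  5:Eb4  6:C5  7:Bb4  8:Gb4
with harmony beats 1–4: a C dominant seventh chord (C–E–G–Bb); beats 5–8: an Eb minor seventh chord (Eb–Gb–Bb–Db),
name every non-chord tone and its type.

The harmony at that moment is C dominant seventh chord (C, E, G, Bb); D5 is not a chord tone.
It is approached by leap up from G4 and left by step down to C5.
Leap in, step out — an appoggiatura.
The harmony at that moment is Eb minor seventh chord (Eb, Gb, Bb, Db); C5 is not a chord tone.
It is approached by leap up from Eb4 and left by step down to Bb4.
Leap in, step out — an appoggiatura.

D5 (beat 2) — appoggiatura; C5 (beat 6) — appoggiatura.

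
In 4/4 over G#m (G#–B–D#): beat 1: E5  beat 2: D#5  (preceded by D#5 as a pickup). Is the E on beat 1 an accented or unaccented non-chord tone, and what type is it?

The harmony at that moment is G# minor triad (G#, B, D#); E5 is not a chord tone.
It is approached by step up from D#5 and left by step down to D#5.
Step away and step back to the same note — a neighbor tone (upper neighbor).
It falls on the downbeat, so it is accented.

Accented neighbor tone.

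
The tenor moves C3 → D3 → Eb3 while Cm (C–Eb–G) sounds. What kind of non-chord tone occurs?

D3 is a passing tone.

The harmony at that moment is C minor triad (C, Eb, G); D3 is not a chord tone.
It is approached by step up from C3 and left by step up to Eb3.
Step in, step out in the same direction — a passing tone.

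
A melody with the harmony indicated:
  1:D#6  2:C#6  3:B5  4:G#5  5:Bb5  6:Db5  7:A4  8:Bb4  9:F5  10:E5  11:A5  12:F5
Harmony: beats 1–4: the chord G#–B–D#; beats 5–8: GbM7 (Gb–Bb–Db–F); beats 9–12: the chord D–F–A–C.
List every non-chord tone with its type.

The harmony at that moment is G# minor triad (G#, B, D#); C#6 is not a chord tone.
It is approached by step down from D#6 and left by step down to B5.
Step in, step out in the same direction — a passing tone.
The harmony at that moment is Gb major seventh chord (Gb, Bb, Db, F); A4 is not a chord tone.
It is approached by leap down from Db5 and left by step up to Bb4.
Leap in, step out — an appoggiatura.
The harmony at that moment is D minor seventh chord (D, F, A, C); E5 is not a chord tone.
It is approached by step down from F5 and left by leap up to A5.
Step in, leap out — an escape tone.

C#6 (beat 2) — passing tone; A4 (beat 7) — appoggiatura; E5 (beat 10) — escape tone.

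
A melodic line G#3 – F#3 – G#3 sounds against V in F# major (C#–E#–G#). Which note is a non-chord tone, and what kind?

The harmony at that moment is C# major triad (C#, E#, G#); F#3 is not a chord tone.
It is approached by step down from G#3 and left by step up to G#3.
Step away and step back to the same note — a neighbor tone (lower neighbor).

F#3 is a neighbor tone.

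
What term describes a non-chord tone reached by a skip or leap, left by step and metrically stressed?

Approach: by leap. Departure: by step. Metric position: strong.
Leap in, step out, in a metrically strong position — an appoggiatura. (It is the mirror image of the escape tone, which steps in and leaps out from a weak position.)

Appoggiatura.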